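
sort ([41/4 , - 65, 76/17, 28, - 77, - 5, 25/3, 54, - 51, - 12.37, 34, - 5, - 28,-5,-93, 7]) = [-93, - 77, - 65, - 51, - 28, - 12.37, - 5, - 5, - 5,76/17, 7, 25/3,41/4,28,34, 54]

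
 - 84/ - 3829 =12/547 = 0.02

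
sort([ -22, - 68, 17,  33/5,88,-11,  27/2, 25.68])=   [ -68, - 22, - 11, 33/5,27/2,17, 25.68, 88]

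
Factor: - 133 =-7^1*19^1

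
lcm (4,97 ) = 388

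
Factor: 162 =2^1*3^4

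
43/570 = 43/570 = 0.08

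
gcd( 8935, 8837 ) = 1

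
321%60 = 21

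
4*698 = 2792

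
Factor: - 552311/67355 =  - 5^(  -  1)*41^1 = - 41/5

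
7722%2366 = 624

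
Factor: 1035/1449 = 5^1*7^( - 1)=   5/7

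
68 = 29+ 39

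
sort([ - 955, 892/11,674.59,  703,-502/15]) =[ - 955,  -  502/15,892/11,674.59,703]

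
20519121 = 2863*7167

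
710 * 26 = 18460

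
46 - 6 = 40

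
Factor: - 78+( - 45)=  - 3^1*41^1 = - 123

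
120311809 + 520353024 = 640664833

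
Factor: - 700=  - 2^2*5^2*7^1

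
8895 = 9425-530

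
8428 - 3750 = 4678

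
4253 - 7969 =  - 3716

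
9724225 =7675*1267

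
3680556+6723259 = 10403815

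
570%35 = 10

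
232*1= 232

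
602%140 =42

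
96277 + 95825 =192102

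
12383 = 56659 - 44276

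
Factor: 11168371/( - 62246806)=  - 2^( - 1)* 17^1* 19^1*71^1 * 487^1*31123403^( - 1)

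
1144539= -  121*(-9459 ) 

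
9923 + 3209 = 13132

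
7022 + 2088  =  9110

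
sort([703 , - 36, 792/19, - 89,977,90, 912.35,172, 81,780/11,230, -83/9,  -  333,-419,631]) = [ - 419,- 333,-89, - 36, - 83/9, 792/19, 780/11, 81, 90 , 172, 230,631, 703,912.35, 977 ] 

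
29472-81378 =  - 51906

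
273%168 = 105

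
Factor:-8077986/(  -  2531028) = 2^( - 1)*3^1*7^1*17^( - 1)*19^( - 1)*61^1  *653^(-1 )*1051^1 = 1346331/421838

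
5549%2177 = 1195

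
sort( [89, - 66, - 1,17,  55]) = [ - 66,-1,17, 55 , 89]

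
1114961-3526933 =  - 2411972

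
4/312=1/78= 0.01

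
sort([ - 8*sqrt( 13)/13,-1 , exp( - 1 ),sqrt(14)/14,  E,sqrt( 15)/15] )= [ - 8 * sqrt(13)/13, - 1,sqrt( 15)/15,sqrt(14 ) /14,exp(-1),E ]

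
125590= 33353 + 92237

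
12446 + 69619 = 82065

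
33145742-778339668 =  - 745193926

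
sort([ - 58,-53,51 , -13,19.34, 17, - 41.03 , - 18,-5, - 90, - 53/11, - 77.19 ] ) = [ - 90,  -  77.19, -58,-53,-41.03, - 18, - 13,-5, - 53/11, 17,19.34,51] 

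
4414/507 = 8+358/507= 8.71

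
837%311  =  215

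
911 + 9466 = 10377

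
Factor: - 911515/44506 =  - 2^(  -  1)*5^1 * 7^( - 1)*17^( - 2 ) * 16573^1 = - 82865/4046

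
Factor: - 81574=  -2^1* 40787^1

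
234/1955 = 234/1955= 0.12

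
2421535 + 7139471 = 9561006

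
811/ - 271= - 3 + 2/271= - 2.99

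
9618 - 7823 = 1795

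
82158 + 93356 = 175514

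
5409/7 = 5409/7 = 772.71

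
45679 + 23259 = 68938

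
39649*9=356841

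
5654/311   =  18 + 56/311 = 18.18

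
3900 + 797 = 4697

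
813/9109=813/9109 = 0.09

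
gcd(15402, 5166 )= 6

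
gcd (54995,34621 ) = 1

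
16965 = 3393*5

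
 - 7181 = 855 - 8036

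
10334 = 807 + 9527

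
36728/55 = 667+ 43/55 = 667.78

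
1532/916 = 383/229 = 1.67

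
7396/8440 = 1849/2110 = 0.88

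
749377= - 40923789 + 41673166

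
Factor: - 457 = -457^1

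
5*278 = 1390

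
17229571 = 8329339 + 8900232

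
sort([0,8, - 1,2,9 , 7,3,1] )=[ - 1,0,1,  2, 3,7,8,9] 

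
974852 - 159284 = 815568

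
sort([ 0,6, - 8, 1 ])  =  [ - 8,0 , 1,6 ]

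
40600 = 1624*25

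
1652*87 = 143724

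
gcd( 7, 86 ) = 1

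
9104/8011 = 9104/8011 = 1.14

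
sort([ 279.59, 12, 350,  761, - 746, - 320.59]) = [ - 746, - 320.59,  12, 279.59, 350,761 ]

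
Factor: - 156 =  - 2^2*3^1*13^1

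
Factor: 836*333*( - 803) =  - 2^2*3^2*11^2*19^1 * 37^1*73^1 = - 223545564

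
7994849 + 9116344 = 17111193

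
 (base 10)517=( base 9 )634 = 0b1000000101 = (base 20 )15H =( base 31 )gl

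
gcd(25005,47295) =15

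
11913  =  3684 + 8229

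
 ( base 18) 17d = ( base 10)463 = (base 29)FS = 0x1CF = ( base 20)133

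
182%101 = 81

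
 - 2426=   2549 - 4975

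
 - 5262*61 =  - 320982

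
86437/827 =104  +  429/827 = 104.52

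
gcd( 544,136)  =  136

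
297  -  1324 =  - 1027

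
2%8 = 2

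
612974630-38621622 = 574353008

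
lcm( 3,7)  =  21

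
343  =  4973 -4630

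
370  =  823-453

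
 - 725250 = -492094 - 233156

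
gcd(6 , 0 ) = 6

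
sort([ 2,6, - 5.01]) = [ - 5.01,2, 6 ]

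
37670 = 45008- 7338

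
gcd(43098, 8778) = 66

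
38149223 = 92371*413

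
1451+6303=7754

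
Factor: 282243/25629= 13^1*7237^1*8543^( - 1 ) = 94081/8543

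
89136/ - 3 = - 29712 + 0/1= -29712.00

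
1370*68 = 93160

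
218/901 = 218/901 = 0.24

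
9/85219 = 9/85219 = 0.00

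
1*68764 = 68764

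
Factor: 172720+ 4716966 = 2^1*73^1 * 107^1*313^1 =4889686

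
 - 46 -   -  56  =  10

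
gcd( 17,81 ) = 1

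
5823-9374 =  - 3551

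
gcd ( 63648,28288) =7072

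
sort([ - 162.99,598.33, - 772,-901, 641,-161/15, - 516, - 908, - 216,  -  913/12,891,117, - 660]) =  [ - 908, - 901, - 772 ,-660, - 516,  -  216, - 162.99, - 913/12, - 161/15,117,598.33,641,891 ] 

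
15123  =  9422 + 5701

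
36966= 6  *6161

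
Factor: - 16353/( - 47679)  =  237/691 =3^1*79^1 * 691^(-1)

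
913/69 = 13 + 16/69 = 13.23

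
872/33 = 26 + 14/33 = 26.42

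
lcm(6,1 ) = 6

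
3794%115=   114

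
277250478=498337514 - 221087036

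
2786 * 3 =8358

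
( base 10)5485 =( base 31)5lt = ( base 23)a8b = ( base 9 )7464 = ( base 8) 12555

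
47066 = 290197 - 243131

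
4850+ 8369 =13219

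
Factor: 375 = 3^1*5^3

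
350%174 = 2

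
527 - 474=53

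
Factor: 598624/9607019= 2^5*13^1 * 73^( - 1)*101^( - 1)*1303^(-1)* 1439^1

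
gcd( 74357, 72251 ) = 1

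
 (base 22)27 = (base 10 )51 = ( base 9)56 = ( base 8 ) 63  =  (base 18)2F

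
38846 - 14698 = 24148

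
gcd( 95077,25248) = 1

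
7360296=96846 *76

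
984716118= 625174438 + 359541680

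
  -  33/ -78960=11/26320 = 0.00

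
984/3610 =492/1805 = 0.27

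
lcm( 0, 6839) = 0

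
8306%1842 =938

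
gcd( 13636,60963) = 7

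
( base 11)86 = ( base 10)94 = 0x5e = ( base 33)2s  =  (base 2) 1011110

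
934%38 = 22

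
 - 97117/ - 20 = 97117/20= 4855.85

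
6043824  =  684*8836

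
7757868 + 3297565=11055433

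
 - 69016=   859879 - 928895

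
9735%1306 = 593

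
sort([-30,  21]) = [ - 30, 21]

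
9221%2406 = 2003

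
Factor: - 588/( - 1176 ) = 1/2 = 2^( - 1)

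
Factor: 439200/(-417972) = -2^3*3^1*5^2*571^( - 1) = - 600/571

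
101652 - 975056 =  - 873404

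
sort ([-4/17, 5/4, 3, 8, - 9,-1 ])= [ - 9, - 1,-4/17,5/4 , 3, 8]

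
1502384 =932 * 1612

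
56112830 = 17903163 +38209667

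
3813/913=3813/913 = 4.18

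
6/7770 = 1/1295 = 0.00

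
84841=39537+45304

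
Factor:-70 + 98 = 2^2*7^1 = 28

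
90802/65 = 90802/65 =1396.95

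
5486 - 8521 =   -  3035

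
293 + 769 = 1062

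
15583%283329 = 15583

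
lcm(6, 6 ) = 6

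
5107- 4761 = 346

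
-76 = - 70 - 6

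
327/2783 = 327/2783 = 0.12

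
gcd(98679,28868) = 7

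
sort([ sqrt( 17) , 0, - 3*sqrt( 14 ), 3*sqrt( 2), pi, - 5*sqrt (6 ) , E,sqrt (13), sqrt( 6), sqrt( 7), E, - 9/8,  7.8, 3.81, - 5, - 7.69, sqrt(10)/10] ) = [ - 5*sqrt(6), - 3*sqrt( 14 ), - 7.69, - 5, - 9/8, 0,sqrt ( 10 ) /10,sqrt( 6),sqrt( 7), E, E, pi , sqrt( 13), 3.81, sqrt (17 ), 3*sqrt (2 ), 7.8 ]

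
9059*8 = 72472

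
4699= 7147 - 2448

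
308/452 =77/113=0.68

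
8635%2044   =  459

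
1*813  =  813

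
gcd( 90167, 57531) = 1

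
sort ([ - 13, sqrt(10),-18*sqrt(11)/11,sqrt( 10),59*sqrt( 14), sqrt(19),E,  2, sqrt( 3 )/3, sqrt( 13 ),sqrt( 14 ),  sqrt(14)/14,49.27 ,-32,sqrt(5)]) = [-32, - 13 , - 18 * sqrt(11 )/11,sqrt (14 ) /14, sqrt (3) /3, 2, sqrt(5), E , sqrt( 10),sqrt(10 ), sqrt(13 ),  sqrt ( 14 ), sqrt(19), 49.27, 59*sqrt(14) ]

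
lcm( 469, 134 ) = 938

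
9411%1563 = 33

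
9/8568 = 1/952 = 0.00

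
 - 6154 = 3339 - 9493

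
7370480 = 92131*80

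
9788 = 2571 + 7217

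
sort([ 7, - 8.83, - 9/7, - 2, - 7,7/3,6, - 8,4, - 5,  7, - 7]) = [ - 8.83, - 8, - 7 , - 7, - 5, - 2, - 9/7,7/3,4, 6,7 , 7] 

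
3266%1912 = 1354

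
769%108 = 13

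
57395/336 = 57395/336=170.82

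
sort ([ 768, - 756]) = [ - 756,768 ]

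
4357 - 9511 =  - 5154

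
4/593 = 4/593 = 0.01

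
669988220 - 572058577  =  97929643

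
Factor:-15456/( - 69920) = 21/95=3^1 * 5^( - 1)*7^1*19^(  -  1 ) 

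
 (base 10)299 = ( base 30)9T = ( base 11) 252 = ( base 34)8r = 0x12b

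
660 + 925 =1585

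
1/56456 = 1/56456= 0.00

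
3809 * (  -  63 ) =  - 239967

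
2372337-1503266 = 869071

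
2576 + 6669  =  9245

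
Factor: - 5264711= -5264711^1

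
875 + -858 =17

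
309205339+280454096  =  589659435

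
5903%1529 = 1316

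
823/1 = 823 = 823.00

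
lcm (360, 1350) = 5400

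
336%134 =68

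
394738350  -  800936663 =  - 406198313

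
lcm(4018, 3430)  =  140630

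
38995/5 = 7799 = 7799.00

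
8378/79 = 106+4/79 = 106.05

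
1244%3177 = 1244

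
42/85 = 42/85=   0.49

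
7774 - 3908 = 3866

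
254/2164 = 127/1082 = 0.12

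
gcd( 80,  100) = 20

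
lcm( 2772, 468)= 36036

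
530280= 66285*8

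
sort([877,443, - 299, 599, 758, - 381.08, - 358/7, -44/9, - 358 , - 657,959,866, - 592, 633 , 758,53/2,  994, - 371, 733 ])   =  [-657, - 592, - 381.08,- 371, - 358, - 299, - 358/7, - 44/9,  53/2,443,  599, 633, 733 , 758, 758,866,877,959,  994] 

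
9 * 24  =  216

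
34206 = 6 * 5701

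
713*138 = 98394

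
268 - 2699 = -2431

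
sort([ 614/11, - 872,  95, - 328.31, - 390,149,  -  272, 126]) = [ - 872, - 390, - 328.31, - 272 , 614/11,  95,126, 149 ]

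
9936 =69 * 144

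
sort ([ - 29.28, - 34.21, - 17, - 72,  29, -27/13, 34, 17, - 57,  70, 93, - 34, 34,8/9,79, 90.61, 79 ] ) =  [ - 72, - 57,-34.21, - 34, - 29.28, - 17, - 27/13,8/9, 17, 29,34, 34, 70,79,  79,90.61,93 ]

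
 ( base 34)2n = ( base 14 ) 67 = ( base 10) 91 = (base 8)133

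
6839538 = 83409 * 82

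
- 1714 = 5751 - 7465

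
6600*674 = 4448400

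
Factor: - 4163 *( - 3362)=2^1*23^1*41^2*181^1 = 13996006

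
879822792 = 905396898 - 25574106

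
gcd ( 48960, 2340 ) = 180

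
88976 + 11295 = 100271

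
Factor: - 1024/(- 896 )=8/7= 2^3*7^( - 1)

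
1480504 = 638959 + 841545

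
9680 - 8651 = 1029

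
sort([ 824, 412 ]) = [412 , 824 ]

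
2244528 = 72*31174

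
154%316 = 154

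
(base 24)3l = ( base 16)5D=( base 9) 113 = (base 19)4h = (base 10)93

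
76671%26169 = 24333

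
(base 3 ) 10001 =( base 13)64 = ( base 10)82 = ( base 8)122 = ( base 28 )2Q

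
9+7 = 16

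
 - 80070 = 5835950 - 5916020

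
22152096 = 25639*864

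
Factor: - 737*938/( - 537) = 2^1*3^( - 1)*7^1*  11^1*67^2*179^( - 1 ) = 691306/537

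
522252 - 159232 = 363020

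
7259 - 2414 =4845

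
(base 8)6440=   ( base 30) 3m0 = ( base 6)23320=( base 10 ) 3360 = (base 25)59A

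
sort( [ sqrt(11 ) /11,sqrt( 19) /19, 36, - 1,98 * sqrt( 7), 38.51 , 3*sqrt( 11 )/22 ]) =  [ - 1,sqrt(19)/19,sqrt( 11)/11,  3*sqrt( 11 )/22,36,38.51, 98*sqrt( 7)] 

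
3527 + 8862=12389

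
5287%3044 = 2243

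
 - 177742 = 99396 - 277138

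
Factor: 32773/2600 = 2521/200 = 2^(- 3)* 5^( - 2)* 2521^1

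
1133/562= 1133/562 = 2.02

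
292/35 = 292/35  =  8.34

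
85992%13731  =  3606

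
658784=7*94112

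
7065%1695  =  285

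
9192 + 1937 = 11129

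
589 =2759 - 2170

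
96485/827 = 116 + 553/827 = 116.67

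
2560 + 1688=4248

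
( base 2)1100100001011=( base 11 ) 48A9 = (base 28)84r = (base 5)201121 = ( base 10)6411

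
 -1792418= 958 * ( - 1871 )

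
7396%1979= 1459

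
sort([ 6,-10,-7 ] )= [ - 10,- 7,  6]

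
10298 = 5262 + 5036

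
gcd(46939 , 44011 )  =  1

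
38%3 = 2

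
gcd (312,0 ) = 312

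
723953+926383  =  1650336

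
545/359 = 1 + 186/359 = 1.52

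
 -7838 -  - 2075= - 5763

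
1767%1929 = 1767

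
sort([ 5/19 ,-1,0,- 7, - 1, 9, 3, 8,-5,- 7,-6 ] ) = [ - 7,- 7, - 6, - 5, - 1, - 1, 0, 5/19, 3, 8, 9 ]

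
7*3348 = 23436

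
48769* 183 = 8924727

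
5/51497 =5/51497 = 0.00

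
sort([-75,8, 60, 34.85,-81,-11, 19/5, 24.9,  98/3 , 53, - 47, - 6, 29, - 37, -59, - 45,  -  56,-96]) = [ - 96, - 81,-75, - 59,-56, - 47,-45  ,-37,-11, - 6, 19/5, 8, 24.9 , 29,98/3, 34.85, 53,60 ] 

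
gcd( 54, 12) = 6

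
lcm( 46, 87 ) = 4002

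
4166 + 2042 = 6208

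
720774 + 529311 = 1250085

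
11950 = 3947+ 8003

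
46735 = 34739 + 11996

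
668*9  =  6012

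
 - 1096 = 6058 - 7154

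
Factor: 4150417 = 19^2*11497^1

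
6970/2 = 3485 = 3485.00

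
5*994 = 4970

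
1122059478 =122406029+999653449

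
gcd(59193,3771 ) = 9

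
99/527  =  99/527 = 0.19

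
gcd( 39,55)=1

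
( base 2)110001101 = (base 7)1105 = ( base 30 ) D7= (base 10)397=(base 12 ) 291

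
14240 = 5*2848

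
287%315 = 287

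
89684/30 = 2989 + 7/15 = 2989.47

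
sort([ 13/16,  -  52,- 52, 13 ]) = [ - 52,-52, 13/16,13]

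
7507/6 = 1251 + 1/6 = 1251.17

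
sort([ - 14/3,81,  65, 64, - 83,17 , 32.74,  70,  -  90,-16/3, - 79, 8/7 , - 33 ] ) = [-90, - 83, - 79,-33,  -  16/3, - 14/3,  8/7, 17,32.74, 64,  65, 70, 81 ] 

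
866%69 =38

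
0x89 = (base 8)211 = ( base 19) 74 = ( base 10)137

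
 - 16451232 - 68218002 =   -  84669234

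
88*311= 27368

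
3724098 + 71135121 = 74859219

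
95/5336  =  95/5336 = 0.02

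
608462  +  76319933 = 76928395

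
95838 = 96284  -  446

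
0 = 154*0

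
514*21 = 10794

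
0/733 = 0=0.00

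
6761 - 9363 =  - 2602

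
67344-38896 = 28448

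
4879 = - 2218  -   - 7097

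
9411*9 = 84699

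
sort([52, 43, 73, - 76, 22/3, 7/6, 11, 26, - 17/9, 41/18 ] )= [ - 76,-17/9, 7/6,41/18,22/3,11,26,43, 52, 73 ]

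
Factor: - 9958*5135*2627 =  - 134329884910= - 2^1  *  5^1*13^2*  37^1*71^1*79^1* 383^1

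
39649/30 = 39649/30 = 1321.63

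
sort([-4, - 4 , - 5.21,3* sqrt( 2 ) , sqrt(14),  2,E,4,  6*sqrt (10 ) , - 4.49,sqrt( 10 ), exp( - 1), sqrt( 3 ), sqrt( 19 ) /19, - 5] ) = [ - 5.21, -5, - 4.49, - 4,-4,sqrt( 19)/19,exp( - 1 ),  sqrt(3 ),2,E,sqrt (10), sqrt( 14 ),4, 3 * sqrt( 2), 6 * sqrt( 10)]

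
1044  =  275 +769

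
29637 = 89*333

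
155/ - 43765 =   -  1 + 8722/8753  =  - 0.00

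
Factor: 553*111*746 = 45791718  =  2^1*3^1*7^1*37^1*79^1*373^1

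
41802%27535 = 14267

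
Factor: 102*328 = 2^4*3^1 * 17^1*41^1  =  33456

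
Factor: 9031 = 11^1*821^1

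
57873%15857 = 10302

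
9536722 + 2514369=12051091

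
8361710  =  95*88018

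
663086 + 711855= 1374941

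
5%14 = 5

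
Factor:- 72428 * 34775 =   -  2518683700 = - 2^2*5^2 * 13^1*19^1*107^1*953^1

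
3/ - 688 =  -3/688 = - 0.00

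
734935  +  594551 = 1329486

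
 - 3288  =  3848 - 7136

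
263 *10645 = 2799635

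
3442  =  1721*2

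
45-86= - 41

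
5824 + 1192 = 7016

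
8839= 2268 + 6571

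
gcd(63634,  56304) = 2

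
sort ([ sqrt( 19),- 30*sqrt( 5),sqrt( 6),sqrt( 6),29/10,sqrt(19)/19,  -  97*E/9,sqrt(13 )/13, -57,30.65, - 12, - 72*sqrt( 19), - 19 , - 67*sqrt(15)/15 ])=[ - 72*sqrt ( 19 ),  -  30*sqrt( 5), - 57, - 97*E/9, - 19, - 67*sqrt( 15) /15, - 12,  sqrt( 19)/19,sqrt(13)/13, sqrt( 6),sqrt( 6 ) , 29/10 , sqrt( 19),30.65]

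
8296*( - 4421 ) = - 36676616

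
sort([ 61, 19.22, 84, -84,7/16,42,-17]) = [-84,-17, 7/16, 19.22, 42,61 , 84] 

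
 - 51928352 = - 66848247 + 14919895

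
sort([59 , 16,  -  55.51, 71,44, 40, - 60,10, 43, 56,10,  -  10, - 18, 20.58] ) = [-60,-55.51, - 18,  -  10, 10, 10,16, 20.58, 40, 43, 44,56,  59, 71]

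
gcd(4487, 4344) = 1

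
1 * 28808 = 28808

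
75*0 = 0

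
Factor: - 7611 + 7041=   -570 = - 2^1*3^1*5^1 * 19^1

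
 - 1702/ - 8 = 851/4 = 212.75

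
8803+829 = 9632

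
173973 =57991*3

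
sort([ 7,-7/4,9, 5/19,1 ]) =[  -  7/4,5/19, 1,7 , 9 ] 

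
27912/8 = 3489 = 3489.00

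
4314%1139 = 897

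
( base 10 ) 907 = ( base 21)214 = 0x38b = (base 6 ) 4111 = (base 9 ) 1217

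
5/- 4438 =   -  5/4438 =- 0.00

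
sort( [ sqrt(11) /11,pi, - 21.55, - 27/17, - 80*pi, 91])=[ - 80*pi, -21.55,  -  27/17, sqrt(11 ) /11,  pi, 91]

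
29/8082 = 29/8082 = 0.00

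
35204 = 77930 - 42726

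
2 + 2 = 4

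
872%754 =118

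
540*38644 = 20867760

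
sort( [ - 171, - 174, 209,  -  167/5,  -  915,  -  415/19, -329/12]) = [ - 915,  -  174, - 171,  -  167/5, - 329/12, - 415/19, 209]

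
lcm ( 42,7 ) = 42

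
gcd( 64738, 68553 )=1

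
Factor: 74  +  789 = 863=863^1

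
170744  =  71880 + 98864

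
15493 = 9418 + 6075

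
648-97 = 551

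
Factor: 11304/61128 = 157/849 =3^(- 1)*157^1 * 283^( - 1) 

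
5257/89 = 59 + 6/89 = 59.07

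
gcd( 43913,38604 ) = 1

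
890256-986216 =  - 95960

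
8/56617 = 8/56617 =0.00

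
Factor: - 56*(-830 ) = 46480 = 2^4*5^1*7^1*83^1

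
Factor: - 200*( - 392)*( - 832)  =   - 2^12*5^2*7^2*13^1  =  - 65228800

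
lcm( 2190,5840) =17520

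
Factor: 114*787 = 89718 =2^1*3^1*19^1 * 787^1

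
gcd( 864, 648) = 216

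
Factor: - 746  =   - 2^1*373^1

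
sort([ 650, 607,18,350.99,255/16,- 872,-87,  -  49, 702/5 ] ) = [  -  872,- 87,-49,255/16, 18,702/5, 350.99, 607, 650]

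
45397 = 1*45397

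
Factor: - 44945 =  - 5^1*89^1 * 101^1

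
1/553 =1/553=0.00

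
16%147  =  16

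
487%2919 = 487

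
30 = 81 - 51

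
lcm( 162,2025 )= 4050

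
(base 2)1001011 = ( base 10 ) 75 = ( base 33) 29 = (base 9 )83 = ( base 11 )69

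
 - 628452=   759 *( - 828 ) 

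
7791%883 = 727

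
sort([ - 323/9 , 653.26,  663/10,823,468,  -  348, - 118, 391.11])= [ - 348, - 118 , - 323/9  ,  663/10, 391.11,468,653.26,823]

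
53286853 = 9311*5723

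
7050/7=7050/7 = 1007.14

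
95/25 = 19/5 = 3.80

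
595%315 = 280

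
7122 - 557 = 6565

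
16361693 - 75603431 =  - 59241738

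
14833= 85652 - 70819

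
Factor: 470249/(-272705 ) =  - 5^(-1)  *  13^1*61^1 * 593^1 * 54541^( - 1) 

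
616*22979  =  14155064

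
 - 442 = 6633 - 7075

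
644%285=74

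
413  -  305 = 108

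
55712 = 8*6964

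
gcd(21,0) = 21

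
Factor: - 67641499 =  - 2539^1*26641^1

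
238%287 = 238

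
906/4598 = 453/2299 = 0.20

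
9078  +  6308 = 15386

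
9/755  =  9/755 =0.01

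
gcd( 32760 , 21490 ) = 70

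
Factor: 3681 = 3^2*409^1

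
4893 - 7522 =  -2629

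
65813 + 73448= 139261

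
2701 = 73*37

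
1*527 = 527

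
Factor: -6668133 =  - 3^1*107^1*20773^1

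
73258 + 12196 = 85454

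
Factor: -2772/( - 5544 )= 1/2 = 2^( - 1)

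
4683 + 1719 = 6402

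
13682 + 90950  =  104632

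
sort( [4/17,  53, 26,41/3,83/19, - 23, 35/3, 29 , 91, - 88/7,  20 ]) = [  -  23 , - 88/7, 4/17,  83/19,  35/3 , 41/3, 20, 26,  29, 53, 91] 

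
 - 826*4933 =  - 4074658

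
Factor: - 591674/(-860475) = 2^1*3^(-1 ) * 5^(-2 )*7^( - 1 )*11^( -1 ) * 149^( - 1) * 295837^1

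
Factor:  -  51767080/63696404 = -12941770/15924101 = -2^1*5^1 * 197^( - 1) * 80833^ ( - 1 )* 1294177^1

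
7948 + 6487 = 14435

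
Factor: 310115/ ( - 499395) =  -3^( -1 )*197^ ( - 1)*367^1 =- 367/591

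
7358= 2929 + 4429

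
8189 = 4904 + 3285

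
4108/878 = 4+298/439 = 4.68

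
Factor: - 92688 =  - 2^4 *3^1*1931^1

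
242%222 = 20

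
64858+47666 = 112524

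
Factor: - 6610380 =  -2^2*3^1 *5^1*7^1*15739^1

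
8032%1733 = 1100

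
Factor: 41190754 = 2^1 * 11^1*31^1  *  60397^1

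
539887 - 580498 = - 40611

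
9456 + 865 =10321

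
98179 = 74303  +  23876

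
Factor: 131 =131^1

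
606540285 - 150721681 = 455818604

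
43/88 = 43/88 = 0.49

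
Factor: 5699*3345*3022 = 2^1*3^1 * 5^1 * 41^1*139^1 *223^1*1511^1 = 57608854410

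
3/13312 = 3/13312  =  0.00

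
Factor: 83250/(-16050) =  - 555/107 = - 3^1 * 5^1*37^1*107^( - 1) 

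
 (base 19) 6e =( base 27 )4k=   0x80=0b10000000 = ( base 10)128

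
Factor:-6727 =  - 7^1*31^2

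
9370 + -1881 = 7489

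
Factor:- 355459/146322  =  -481/198 = -2^(-1 )*3^( - 2 )*11^( - 1 ) * 13^1*37^1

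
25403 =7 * 3629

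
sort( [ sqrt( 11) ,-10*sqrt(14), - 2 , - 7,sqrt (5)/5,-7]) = [-10*sqrt(14), -7 , - 7, - 2, sqrt( 5) /5,  sqrt(11) ]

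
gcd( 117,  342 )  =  9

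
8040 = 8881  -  841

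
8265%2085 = 2010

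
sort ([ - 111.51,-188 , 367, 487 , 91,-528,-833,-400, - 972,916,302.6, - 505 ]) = [  -  972,-833,-528, - 505,-400, - 188 , -111.51, 91, 302.6,367, 487, 916 ]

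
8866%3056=2754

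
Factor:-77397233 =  - 77397233^1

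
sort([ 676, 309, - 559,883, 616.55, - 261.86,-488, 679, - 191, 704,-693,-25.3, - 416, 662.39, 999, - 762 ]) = [ - 762, - 693,-559,-488,-416,-261.86,- 191,-25.3,309, 616.55 , 662.39 , 676, 679,704, 883,  999]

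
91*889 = 80899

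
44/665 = 44/665 = 0.07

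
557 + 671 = 1228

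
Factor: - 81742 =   -  2^1*23^1*1777^1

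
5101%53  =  13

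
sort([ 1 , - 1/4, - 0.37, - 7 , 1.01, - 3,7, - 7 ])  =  [ - 7, - 7, - 3, - 0.37,-1/4,1,1.01, 7] 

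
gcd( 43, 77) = 1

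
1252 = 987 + 265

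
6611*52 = 343772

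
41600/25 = 1664 = 1664.00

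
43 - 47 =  - 4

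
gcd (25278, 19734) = 66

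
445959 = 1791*249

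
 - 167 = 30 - 197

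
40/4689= 40/4689 =0.01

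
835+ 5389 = 6224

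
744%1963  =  744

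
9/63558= 1/7062 =0.00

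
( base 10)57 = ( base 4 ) 321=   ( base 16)39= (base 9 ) 63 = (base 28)21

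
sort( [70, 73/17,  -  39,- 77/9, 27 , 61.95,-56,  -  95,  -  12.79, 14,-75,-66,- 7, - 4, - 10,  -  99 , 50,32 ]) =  [ - 99,  -  95, - 75,  -  66, - 56, - 39, - 12.79, - 10, - 77/9, - 7, - 4, 73/17,14, 27 , 32, 50, 61.95, 70] 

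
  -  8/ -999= 8/999  =  0.01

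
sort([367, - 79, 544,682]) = [-79,367,544,682 ]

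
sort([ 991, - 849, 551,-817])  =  [ - 849,-817, 551,991 ]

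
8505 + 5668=14173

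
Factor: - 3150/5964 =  - 2^( - 1)*3^1* 5^2*71^( - 1) = - 75/142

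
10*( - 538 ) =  - 5380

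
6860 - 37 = 6823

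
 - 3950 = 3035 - 6985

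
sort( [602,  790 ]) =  [602, 790] 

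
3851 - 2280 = 1571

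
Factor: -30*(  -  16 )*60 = 2^7*3^2 * 5^2 = 28800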